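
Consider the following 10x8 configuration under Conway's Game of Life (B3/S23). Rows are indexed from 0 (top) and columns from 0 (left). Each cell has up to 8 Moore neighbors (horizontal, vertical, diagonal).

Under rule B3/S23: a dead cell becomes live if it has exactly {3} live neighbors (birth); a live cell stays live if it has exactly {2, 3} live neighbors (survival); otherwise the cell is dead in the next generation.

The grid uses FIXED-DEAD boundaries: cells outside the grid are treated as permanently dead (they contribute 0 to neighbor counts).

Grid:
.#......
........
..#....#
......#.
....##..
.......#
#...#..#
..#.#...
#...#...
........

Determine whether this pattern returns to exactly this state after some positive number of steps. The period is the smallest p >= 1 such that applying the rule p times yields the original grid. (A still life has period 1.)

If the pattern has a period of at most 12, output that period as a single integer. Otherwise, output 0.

Simulating and comparing each generation to the original:
Gen 0 (original, given above): 14 live cells
Gen 1: 12 live cells, differs from original
Gen 2: 11 live cells, differs from original
Gen 3: 10 live cells, differs from original
Gen 4: 11 live cells, differs from original
Gen 5: 11 live cells, differs from original
Gen 6: 13 live cells, differs from original
Gen 7: 13 live cells, differs from original
Gen 8: 15 live cells, differs from original
Gen 9: 12 live cells, differs from original
Gen 10: 13 live cells, differs from original
Gen 11: 9 live cells, differs from original
Gen 12: 10 live cells, differs from original
No period found within 12 steps.

Answer: 0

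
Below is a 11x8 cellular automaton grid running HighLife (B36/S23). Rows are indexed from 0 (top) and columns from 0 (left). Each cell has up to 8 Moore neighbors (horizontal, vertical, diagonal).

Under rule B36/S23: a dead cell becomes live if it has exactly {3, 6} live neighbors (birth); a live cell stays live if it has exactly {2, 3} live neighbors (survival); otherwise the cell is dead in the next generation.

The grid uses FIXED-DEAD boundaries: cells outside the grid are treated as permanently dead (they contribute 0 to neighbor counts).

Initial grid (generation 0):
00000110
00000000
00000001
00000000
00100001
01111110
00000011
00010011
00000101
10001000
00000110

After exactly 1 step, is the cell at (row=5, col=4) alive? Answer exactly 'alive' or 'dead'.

Answer: alive

Derivation:
Simulating step by step:
Generation 0 (given above): 22 live cells
Generation 1: 17 live cells
00000000
00000010
00000000
00000000
01101110
01111100
00000000
00000100
00001101
00001000
00000100

Cell (5,4) at generation 1: 1 -> alive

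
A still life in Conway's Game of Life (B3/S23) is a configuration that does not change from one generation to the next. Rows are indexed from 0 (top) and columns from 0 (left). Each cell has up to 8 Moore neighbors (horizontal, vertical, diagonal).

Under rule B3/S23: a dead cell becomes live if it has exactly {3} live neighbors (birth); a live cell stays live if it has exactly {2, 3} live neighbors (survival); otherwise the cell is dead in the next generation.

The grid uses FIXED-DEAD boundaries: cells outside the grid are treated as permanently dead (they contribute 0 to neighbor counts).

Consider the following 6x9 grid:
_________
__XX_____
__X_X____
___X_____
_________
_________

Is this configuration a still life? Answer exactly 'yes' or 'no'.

Compute generation 1 and compare to generation 0 (given above):
Generation 1:
_________
__XX_____
__X_X____
___X_____
_________
_________
The grids are IDENTICAL -> still life.

Answer: yes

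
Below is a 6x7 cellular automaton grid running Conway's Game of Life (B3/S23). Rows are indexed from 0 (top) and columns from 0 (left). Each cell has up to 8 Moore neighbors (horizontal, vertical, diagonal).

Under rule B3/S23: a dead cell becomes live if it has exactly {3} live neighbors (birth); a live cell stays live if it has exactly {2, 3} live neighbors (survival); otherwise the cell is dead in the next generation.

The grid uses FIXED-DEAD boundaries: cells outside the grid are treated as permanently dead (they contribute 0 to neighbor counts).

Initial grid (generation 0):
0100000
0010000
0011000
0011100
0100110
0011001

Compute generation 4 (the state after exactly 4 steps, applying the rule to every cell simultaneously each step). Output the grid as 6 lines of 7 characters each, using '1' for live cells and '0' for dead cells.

Answer: 0111000
0111100
0000010
0000011
0000001
0000011

Derivation:
Simulating step by step:
Generation 0 (given above): 13 live cells
Generation 1: 13 live cells
0000000
0111000
0100100
0100010
0100010
0011110
Generation 2: 21 live cells
0010000
0111000
1101100
1110110
0101011
0011110
Generation 3: 13 live cells
0111000
1000100
0000010
0000001
1000001
0011011
Generation 4: 13 live cells
(generation 4 grid is the final answer)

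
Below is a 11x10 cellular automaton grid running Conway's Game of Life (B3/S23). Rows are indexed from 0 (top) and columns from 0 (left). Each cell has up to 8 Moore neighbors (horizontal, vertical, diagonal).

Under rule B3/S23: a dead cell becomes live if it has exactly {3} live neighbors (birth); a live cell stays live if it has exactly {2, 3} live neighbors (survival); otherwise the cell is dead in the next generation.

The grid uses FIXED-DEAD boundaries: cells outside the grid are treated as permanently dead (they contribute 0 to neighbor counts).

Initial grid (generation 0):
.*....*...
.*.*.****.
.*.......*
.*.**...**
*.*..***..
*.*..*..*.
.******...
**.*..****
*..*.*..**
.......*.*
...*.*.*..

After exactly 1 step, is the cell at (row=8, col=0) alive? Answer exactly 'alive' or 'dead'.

Simulating step by step:
Generation 0 (given above): 47 live cells
Generation 1: 42 live cells
..*..**...
**...****.
**.*.**..*
**.*******
*.*..***.*
*.........
.........*
*........*
***.*.....
.......*.*
......*.*.

Cell (8,0) at generation 1: 1 -> alive

Answer: alive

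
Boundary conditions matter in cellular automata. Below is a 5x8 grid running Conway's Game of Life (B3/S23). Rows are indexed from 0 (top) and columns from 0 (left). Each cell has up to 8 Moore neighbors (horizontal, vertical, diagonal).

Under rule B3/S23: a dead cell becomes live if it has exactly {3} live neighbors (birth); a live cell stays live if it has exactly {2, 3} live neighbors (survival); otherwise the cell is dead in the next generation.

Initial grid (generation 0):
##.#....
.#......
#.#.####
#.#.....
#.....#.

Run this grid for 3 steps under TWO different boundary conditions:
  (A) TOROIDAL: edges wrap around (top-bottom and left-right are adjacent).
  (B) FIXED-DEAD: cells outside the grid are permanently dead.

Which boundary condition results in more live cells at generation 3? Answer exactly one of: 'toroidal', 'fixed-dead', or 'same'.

Under TOROIDAL boundary, generation 3:
.##.####
..##.##.
####...#
#...#..#
#.#.....
Population = 20

Under FIXED-DEAD boundary, generation 3:
.#####..
#...###.
####.###
.###....
........
Population = 19

Comparison: toroidal=20, fixed-dead=19 -> toroidal

Answer: toroidal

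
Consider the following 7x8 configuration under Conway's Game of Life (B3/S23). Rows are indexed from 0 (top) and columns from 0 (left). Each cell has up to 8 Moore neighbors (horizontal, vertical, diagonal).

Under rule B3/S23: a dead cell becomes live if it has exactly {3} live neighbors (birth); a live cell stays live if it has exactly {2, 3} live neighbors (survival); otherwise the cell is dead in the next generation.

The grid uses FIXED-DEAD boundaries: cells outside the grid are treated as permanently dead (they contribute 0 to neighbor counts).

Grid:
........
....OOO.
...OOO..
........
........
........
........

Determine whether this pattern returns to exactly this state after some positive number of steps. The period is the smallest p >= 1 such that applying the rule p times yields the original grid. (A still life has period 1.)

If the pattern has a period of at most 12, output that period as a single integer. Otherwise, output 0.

Answer: 2

Derivation:
Simulating and comparing each generation to the original:
Gen 0 (original, given above): 6 live cells
Gen 1: 6 live cells, differs from original
Gen 2: 6 live cells, MATCHES original -> period = 2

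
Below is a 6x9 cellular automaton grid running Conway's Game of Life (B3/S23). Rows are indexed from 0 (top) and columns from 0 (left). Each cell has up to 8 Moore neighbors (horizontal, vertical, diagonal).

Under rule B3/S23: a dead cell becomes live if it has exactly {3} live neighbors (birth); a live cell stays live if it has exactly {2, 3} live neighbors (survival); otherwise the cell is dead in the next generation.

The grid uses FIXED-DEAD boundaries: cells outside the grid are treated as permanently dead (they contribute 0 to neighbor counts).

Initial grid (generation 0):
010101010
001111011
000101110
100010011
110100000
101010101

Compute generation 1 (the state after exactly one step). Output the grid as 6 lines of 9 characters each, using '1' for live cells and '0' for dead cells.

Simulating step by step:
Generation 0 (given above): 26 live cells
Generation 1: 23 live cells
(generation 1 grid is the final answer)

Answer: 000101011
000000001
001000000
111111011
101111001
101100000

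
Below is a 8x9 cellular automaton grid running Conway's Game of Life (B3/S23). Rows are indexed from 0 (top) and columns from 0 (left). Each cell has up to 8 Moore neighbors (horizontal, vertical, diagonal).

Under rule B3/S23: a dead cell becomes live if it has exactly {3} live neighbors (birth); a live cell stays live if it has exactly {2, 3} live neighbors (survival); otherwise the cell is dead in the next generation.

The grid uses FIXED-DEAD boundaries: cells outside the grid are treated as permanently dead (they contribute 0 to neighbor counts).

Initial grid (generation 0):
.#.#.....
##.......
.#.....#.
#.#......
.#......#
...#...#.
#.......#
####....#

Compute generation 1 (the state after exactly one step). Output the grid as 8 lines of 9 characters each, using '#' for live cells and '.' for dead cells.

Simulating step by step:
Generation 0 (given above): 19 live cells
Generation 1: 19 live cells
(generation 1 grid is the final answer)

Answer: ###......
##.......
..#......
#.#......
.##......
.......##
#..#...##
###......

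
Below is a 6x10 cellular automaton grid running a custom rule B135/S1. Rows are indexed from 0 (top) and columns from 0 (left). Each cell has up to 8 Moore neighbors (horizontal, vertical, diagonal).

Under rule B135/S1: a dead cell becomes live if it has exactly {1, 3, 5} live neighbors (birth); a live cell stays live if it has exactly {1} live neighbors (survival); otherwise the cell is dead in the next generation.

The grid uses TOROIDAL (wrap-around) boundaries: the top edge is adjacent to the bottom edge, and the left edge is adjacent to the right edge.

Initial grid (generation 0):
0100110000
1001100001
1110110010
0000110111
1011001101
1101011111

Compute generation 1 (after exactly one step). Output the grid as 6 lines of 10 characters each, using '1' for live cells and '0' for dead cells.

Answer: 0000000101
0100010100
0001001100
1101001000
0000110000
0010100000

Derivation:
Simulating step by step:
Generation 0 (given above): 32 live cells
Generation 1: 16 live cells
(generation 1 grid is the final answer)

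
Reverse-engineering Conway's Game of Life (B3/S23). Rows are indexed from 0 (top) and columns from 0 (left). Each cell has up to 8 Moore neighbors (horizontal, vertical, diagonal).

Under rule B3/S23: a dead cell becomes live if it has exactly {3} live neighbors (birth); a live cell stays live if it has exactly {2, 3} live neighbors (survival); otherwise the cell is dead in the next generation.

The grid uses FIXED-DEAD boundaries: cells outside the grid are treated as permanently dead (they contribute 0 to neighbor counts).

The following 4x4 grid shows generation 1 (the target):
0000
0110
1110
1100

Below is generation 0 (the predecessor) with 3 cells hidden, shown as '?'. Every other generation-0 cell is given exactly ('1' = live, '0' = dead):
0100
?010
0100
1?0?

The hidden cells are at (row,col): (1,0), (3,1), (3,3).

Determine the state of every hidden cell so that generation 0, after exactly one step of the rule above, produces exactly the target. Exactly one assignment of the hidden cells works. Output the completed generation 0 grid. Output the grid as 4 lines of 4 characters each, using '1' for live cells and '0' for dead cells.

Answer: 0100
0010
0100
1100

Derivation:
Hidden generation-0 cells (in order): (1,0), (3,1), (3,3).
A hidden cell only influences target cells in its own 3x3 neighborhood. Try each of the 2^3 = 8 assignments, step the completed generation 0 forward once under B3/S23, and compare with the target:
  (1,0)=0 (3,1)=0 (3,3)=0 -> step gives (2,0)='0' but target has '1' -> reject
  (1,0)=0 (3,1)=0 (3,3)=1 -> step gives (2,0)='0' but target has '1' -> reject
  (1,0)=0 (3,1)=1 (3,3)=0 -> step reproduces the target at every cell -> ACCEPT
  (1,0)=0 (3,1)=1 (3,3)=1 -> step gives (2,2)='0' but target has '1' -> reject
  (1,0)=1 (3,1)=0 (3,3)=0 -> step gives (0,1)='1' but target has '0' -> reject
  (1,0)=1 (3,1)=0 (3,3)=1 -> step gives (0,1)='1' but target has '0' -> reject
  (1,0)=1 (3,1)=1 (3,3)=0 -> step gives (0,1)='1' but target has '0' -> reject
  (1,0)=1 (3,1)=1 (3,3)=1 -> step gives (0,1)='1' but target has '0' -> reject
Unique solution: (1,0)=dead, (3,1)=live, (3,3)=dead.
Check: live-neighbor counts of every cell in the completed generation 0:
1121
2321
3331
2220
Applying B3/S23 to generation 0 with these counts gives:
0000
0110
1110
1100
which matches the target exactly.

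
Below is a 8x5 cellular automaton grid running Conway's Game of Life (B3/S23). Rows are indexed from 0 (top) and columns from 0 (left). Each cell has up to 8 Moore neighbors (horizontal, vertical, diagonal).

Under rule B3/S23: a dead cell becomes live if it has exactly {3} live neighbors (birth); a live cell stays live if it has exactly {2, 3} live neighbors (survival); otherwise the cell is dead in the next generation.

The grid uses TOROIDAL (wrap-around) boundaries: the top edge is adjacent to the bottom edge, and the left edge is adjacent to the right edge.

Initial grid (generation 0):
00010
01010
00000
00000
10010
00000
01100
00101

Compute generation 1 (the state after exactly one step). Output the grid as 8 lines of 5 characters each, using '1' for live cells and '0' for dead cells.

Simulating step by step:
Generation 0 (given above): 9 live cells
Generation 1: 10 live cells
(generation 1 grid is the final answer)

Answer: 00011
00100
00000
00000
00000
01100
01110
01100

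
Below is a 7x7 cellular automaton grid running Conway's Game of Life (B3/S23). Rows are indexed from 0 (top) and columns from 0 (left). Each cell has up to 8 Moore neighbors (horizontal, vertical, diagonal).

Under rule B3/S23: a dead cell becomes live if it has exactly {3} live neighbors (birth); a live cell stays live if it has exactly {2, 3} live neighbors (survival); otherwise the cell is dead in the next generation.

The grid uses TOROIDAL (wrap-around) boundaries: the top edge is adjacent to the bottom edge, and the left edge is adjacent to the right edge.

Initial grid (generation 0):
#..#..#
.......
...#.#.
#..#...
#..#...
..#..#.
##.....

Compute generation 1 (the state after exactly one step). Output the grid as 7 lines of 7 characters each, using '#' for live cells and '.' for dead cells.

Answer: ##....#
....#.#
....#..
..##..#
.####.#
#.#...#
###....

Derivation:
Simulating step by step:
Generation 0 (given above): 13 live cells
Generation 1: 20 live cells
(generation 1 grid is the final answer)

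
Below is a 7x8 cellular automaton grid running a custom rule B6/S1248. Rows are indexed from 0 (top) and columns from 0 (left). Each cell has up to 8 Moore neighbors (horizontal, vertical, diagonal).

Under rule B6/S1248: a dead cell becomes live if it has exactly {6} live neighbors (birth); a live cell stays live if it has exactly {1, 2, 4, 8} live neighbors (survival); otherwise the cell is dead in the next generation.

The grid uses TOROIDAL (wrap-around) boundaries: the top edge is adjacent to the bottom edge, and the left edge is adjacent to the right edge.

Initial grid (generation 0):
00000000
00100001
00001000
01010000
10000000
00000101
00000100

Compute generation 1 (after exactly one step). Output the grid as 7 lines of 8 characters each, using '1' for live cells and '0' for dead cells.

Answer: 00000000
00000000
00001000
01010000
10000000
00000101
00000100

Derivation:
Simulating step by step:
Generation 0 (given above): 9 live cells
Generation 1: 7 live cells
(generation 1 grid is the final answer)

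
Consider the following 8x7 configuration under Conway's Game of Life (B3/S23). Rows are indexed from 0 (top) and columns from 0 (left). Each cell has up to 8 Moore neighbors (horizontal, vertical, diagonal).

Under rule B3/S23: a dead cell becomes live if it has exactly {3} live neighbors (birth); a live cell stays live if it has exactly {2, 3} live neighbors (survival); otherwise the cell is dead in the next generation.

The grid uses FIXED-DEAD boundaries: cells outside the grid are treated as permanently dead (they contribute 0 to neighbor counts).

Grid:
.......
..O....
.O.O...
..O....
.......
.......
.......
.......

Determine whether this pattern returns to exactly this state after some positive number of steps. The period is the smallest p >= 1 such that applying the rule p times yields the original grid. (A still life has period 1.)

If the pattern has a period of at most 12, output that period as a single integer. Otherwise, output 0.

Simulating and comparing each generation to the original:
Gen 0 (original, given above): 4 live cells
Gen 1: 4 live cells, MATCHES original -> period = 1

Answer: 1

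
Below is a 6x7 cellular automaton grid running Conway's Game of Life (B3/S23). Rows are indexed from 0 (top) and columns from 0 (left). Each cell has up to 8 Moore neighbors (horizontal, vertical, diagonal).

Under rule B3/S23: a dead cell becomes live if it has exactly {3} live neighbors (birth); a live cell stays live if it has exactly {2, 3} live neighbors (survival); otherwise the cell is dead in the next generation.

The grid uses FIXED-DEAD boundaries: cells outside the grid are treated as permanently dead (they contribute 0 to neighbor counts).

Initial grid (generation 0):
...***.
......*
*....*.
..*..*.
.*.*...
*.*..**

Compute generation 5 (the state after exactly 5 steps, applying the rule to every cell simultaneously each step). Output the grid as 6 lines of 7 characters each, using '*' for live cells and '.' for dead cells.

Simulating step by step:
Generation 0 (given above): 14 live cells
Generation 1: 15 live cells
....**.
......*
.....**
.**.*..
.*.****
.**....
Generation 2: 15 live cells
.....*.
....*.*
.....**
.**....
*...**.
.*****.
Generation 3: 14 live cells
.....*.
....*.*
.....**
.*..*.*
*....*.
.***.*.
Generation 4: 14 live cells
.....*.
....*.*
....*.*
....*.*
*..*.**
.**.*..
Generation 5: 18 live cells
(generation 5 grid is the final answer)

Answer: .....*.
....*.*
...**.*
...**.*
.***..*
.*****.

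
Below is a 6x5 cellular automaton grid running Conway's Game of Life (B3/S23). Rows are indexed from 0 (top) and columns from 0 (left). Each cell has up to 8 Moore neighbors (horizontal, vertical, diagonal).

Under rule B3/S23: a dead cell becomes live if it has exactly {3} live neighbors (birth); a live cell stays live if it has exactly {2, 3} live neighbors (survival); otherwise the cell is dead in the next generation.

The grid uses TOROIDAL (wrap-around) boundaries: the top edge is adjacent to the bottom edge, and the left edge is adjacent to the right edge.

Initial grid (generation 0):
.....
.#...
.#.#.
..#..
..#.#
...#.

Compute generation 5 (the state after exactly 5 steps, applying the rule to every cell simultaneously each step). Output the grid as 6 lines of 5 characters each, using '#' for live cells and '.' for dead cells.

Answer: .....
.....
#####
.....
.#...
..##.

Derivation:
Simulating step by step:
Generation 0 (given above): 7 live cells
Generation 1: 6 live cells
.....
..#..
.#...
.##..
..#..
...#.
Generation 2: 6 live cells
.....
.....
.#...
.##..
.###.
.....
Generation 3: 7 live cells
.....
.....
.##..
#..#.
.#.#.
..#..
Generation 4: 9 live cells
.....
.....
.##..
#..##
.#.##
..#..
Generation 5: 8 live cells
(generation 5 grid is the final answer)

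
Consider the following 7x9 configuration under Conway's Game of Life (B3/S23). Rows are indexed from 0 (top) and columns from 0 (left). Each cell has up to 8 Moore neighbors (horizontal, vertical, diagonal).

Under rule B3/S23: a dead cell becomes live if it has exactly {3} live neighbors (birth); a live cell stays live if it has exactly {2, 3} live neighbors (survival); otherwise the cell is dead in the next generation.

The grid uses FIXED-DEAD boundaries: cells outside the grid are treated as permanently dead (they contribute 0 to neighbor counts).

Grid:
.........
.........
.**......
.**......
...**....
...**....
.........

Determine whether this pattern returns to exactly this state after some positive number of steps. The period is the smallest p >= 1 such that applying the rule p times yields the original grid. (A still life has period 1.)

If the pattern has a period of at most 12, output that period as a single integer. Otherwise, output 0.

Answer: 2

Derivation:
Simulating and comparing each generation to the original:
Gen 0 (original, given above): 8 live cells
Gen 1: 6 live cells, differs from original
Gen 2: 8 live cells, MATCHES original -> period = 2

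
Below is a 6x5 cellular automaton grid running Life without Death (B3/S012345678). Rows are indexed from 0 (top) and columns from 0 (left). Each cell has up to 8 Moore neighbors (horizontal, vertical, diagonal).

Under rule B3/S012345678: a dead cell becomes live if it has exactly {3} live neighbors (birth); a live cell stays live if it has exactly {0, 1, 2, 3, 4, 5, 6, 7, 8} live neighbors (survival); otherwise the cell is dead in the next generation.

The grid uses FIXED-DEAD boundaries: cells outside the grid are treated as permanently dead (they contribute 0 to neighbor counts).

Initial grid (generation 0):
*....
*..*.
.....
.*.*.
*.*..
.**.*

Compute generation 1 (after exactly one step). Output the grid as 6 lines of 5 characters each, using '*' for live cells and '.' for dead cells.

Answer: *....
*..*.
..*..
.***.
*.*..
.****

Derivation:
Simulating step by step:
Generation 0 (given above): 10 live cells
Generation 1: 13 live cells
(generation 1 grid is the final answer)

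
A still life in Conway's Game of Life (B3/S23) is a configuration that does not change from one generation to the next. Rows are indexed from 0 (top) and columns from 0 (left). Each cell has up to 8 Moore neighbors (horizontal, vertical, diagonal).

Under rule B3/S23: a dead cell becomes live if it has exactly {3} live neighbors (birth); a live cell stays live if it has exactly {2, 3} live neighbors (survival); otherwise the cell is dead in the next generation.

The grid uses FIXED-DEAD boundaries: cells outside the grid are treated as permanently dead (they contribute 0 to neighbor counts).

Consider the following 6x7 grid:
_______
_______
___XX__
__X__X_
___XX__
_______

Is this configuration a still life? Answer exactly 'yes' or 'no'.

Answer: yes

Derivation:
Compute generation 1 and compare to generation 0 (given above):
Generation 1:
_______
_______
___XX__
__X__X_
___XX__
_______
The grids are IDENTICAL -> still life.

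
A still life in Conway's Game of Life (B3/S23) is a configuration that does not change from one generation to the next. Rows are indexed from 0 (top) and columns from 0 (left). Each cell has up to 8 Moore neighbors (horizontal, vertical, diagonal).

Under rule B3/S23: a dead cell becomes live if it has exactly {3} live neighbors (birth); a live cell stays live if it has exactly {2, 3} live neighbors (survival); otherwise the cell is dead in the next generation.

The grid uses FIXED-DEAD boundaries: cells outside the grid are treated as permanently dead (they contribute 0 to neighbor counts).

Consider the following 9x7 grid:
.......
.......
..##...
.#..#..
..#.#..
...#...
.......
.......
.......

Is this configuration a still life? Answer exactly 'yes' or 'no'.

Compute generation 1 and compare to generation 0 (given above):
Generation 1:
.......
.......
..##...
.#..#..
..#.#..
...#...
.......
.......
.......
The grids are IDENTICAL -> still life.

Answer: yes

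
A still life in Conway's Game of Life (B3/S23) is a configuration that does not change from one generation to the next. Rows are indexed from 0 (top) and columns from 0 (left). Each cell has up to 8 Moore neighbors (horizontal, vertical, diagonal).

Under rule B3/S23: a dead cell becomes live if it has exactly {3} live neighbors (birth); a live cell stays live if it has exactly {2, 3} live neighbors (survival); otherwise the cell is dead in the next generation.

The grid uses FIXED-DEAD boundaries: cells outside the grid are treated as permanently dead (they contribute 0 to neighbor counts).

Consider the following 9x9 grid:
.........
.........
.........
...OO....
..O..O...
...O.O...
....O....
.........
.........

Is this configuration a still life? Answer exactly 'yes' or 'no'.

Compute generation 1 and compare to generation 0 (given above):
Generation 1:
.........
.........
.........
...OO....
..O..O...
...O.O...
....O....
.........
.........
The grids are IDENTICAL -> still life.

Answer: yes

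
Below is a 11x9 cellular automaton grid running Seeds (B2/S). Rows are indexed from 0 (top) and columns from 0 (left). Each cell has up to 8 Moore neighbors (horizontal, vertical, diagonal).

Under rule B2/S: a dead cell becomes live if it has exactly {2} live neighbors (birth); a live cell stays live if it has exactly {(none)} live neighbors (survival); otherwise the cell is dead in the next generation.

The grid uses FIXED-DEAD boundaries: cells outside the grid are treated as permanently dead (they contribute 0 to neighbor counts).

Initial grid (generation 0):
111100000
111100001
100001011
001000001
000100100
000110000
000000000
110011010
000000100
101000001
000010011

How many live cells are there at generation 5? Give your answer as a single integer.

Answer: 16

Derivation:
Simulating step by step:
Generation 0 (given above): 31 live cells
Generation 1: 26 live cells
000010000
000000100
000010100
010111000
000001010
001001000
111000100
000000000
001110001
010101100
010100000
Generation 2: 27 live cells
000001000
000110010
001000010
001000010
010000000
100110010
000101000
100011010
010000110
100000010
100001100
Generation 3: 31 live cells
000100100
001001001
010010000
000100101
100010111
010001100
111000011
011100001
000010000
000000001
010000010
Generation 4: 25 live cells
001011010
010000110
000000101
111000000
011100000
000110000
000011000
000010000
010000011
000000010
000000001
Generation 5: 16 live cells
010100001
001110000
000001000
000000010
000000000
010000000
000000000
000100111
000000100
000000100
000000010
Population at generation 5: 16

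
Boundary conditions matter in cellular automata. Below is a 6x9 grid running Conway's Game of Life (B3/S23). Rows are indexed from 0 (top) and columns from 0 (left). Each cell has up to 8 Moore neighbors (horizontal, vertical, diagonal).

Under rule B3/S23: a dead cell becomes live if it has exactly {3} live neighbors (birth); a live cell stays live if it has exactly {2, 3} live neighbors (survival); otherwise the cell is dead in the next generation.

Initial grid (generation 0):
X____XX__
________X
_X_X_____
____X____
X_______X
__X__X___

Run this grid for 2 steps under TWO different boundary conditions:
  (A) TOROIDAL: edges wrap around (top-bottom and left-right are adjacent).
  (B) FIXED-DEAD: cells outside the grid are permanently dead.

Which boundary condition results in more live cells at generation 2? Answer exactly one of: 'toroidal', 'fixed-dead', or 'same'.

Answer: toroidal

Derivation:
Under TOROIDAL boundary, generation 2:
_X___XXXX
_________
_________
_________
_X______X
X____XXX_
Population = 11

Under FIXED-DEAD boundary, generation 2:
_________
_________
_________
_________
_________
_________
Population = 0

Comparison: toroidal=11, fixed-dead=0 -> toroidal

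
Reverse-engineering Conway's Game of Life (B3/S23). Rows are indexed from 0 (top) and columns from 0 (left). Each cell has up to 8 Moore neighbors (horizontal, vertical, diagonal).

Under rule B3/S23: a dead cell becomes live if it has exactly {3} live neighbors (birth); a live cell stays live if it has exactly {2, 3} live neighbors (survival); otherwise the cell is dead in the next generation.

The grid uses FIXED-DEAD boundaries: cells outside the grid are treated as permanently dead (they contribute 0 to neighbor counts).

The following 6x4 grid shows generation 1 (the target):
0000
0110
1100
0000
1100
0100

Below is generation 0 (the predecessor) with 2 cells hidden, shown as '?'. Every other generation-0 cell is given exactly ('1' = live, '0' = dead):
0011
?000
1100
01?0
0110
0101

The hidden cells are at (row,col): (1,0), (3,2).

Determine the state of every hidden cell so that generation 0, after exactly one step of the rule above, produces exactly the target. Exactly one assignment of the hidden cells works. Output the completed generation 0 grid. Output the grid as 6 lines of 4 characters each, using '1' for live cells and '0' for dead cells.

Answer: 0011
0000
1100
0100
0110
0101

Derivation:
Hidden generation-0 cells (in order): (1,0), (3,2).
A hidden cell only influences target cells in its own 3x3 neighborhood. Try each of the 2^2 = 4 assignments, step the completed generation 0 forward once under B3/S23, and compare with the target:
  (1,0)=0 (3,2)=0 -> step reproduces the target at every cell -> ACCEPT
  (1,0)=0 (3,2)=1 -> step gives (2,2)='1' but target has '0' -> reject
  (1,0)=1 (3,2)=0 -> step gives (1,0)='1' but target has '0' -> reject
  (1,0)=1 (3,2)=1 -> step gives (1,0)='1' but target has '0' -> reject
Unique solution: (1,0)=dead, (3,2)=dead.
Check: live-neighbor counts of every cell in the completed generation 0:
0111
2332
2220
4441
3342
2241
Applying B3/S23 to generation 0 with these counts gives:
0000
0110
1100
0000
1100
0100
which matches the target exactly.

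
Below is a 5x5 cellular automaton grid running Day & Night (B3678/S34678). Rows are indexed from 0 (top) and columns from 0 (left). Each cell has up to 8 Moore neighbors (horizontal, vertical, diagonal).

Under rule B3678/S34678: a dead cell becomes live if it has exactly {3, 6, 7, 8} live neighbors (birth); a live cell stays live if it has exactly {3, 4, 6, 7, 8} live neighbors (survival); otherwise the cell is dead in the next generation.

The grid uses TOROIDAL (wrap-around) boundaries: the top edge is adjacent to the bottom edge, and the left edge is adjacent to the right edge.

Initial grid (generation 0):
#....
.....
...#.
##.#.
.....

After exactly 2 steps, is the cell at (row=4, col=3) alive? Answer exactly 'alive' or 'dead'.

Simulating step by step:
Generation 0 (given above): 5 live cells
Generation 1: 7 live cells
.....
.....
..#.#
..#.#
##..#
Generation 2: 4 live cells
#....
.....
.....
....#
#..#.

Cell (4,3) at generation 2: 1 -> alive

Answer: alive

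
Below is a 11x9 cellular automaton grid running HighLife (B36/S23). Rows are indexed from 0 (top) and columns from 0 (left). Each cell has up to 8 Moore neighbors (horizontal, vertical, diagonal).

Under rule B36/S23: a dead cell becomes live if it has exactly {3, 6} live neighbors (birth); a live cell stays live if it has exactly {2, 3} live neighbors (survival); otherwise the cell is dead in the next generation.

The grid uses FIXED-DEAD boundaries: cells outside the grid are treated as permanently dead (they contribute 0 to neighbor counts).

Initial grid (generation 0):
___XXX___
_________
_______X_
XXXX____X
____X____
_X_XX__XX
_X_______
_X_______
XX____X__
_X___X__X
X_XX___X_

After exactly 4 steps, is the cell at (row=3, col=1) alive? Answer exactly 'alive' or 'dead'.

Simulating step by step:
Generation 0 (given above): 27 live cells
Generation 1: 25 live cells
____X____
____X____
_XX______
_XXX_____
X___X__XX
__XXX____
XX_______
_XX______
XXX______
______XX_
_XX______
Generation 2: 14 live cells
_________
___X_____
_X_______
X__X_____
___XX____
X_XXX____
X________
_________
X_X______
X________
_________
Generation 3: 13 live cells
_________
_________
__X______
__XXX____
_X_______
_XX_X____
_X_X_____
_X_______
_X_______
_X_______
_________
Generation 4: 17 live cells
_________
_________
__X______
_XXX_____
_X__X____
XX_X_____
XX_X_____
XX_______
XXX______
_________
_________

Cell (3,1) at generation 4: 1 -> alive

Answer: alive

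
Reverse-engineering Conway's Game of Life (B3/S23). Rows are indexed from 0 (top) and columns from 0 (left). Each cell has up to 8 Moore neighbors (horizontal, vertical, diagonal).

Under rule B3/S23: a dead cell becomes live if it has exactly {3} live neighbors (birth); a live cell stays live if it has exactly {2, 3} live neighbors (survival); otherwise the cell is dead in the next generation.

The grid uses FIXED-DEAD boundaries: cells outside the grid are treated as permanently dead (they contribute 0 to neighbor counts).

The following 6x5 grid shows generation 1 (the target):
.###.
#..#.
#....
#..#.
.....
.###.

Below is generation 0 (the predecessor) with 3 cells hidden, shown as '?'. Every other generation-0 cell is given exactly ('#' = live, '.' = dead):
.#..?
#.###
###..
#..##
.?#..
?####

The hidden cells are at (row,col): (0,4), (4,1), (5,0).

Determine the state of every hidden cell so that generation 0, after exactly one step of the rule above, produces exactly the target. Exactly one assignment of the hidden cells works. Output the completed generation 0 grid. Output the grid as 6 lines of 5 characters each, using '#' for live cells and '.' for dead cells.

Answer: .#...
#.###
###..
#..##
..#..
.####

Derivation:
Hidden generation-0 cells (in order): (0,4), (4,1), (5,0).
A hidden cell only influences target cells in its own 3x3 neighborhood. Try each of the 2^3 = 8 assignments, step the completed generation 0 forward once under B3/S23, and compare with the target:
  (0,4)=. (4,1)=. (5,0)=. -> step reproduces the target at every cell -> ACCEPT
  (0,4)=. (4,1)=. (5,0)=# -> step gives (4,0)='#' but target has '.' -> reject
  (0,4)=. (4,1)=# (5,0)=. -> step gives (4,0)='#' but target has '.' -> reject
  (0,4)=. (4,1)=# (5,0)=# -> step gives (5,0)='#' but target has '.' -> reject
  (0,4)=# (4,1)=. (5,0)=. -> step gives (0,3)='.' but target has '#' -> reject
  (0,4)=# (4,1)=. (5,0)=# -> step gives (0,3)='.' but target has '#' -> reject
  (0,4)=# (4,1)=# (5,0)=. -> step gives (0,3)='.' but target has '#' -> reject
  (0,4)=# (4,1)=# (5,0)=# -> step gives (0,3)='.' but target has '#' -> reject
Unique solution: (0,4)=dead, (4,1)=dead, (5,0)=dead.
Check: live-neighbor counts of every cell in the completed generation 0:
22332
36431
35464
25431
24464
12331
Applying B3/S23 to generation 0 with these counts gives:
.###.
#..#.
#....
#..#.
.....
.###.
which matches the target exactly.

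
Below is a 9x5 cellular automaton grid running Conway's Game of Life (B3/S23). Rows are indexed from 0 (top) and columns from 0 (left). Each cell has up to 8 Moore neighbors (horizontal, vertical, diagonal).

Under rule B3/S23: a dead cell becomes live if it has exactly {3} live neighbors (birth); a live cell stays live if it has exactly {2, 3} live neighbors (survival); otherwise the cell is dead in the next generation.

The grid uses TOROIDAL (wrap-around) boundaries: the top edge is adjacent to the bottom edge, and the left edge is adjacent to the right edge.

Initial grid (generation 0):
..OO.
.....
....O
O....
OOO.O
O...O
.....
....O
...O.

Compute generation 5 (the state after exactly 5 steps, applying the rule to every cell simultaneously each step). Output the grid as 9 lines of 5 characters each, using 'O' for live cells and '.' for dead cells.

Answer: .....
.....
.....
OO.O.
OOOOO
OOOOO
OO...
OOO..
.OO..

Derivation:
Simulating step by step:
Generation 0 (given above): 12 live cells
Generation 1: 12 live cells
..OO.
...O.
.....
...O.
...O.
...OO
O...O
.....
..OOO
Generation 2: 12 live cells
.....
..OO.
.....
.....
..OO.
O..O.
O..OO
O....
..O.O
Generation 3: 11 live cells
..O..
.....
.....
.....
..OOO
OO...
OO.O.
OO...
.....
Generation 4: 11 live cells
.....
.....
.....
...O.
OOOOO
.....
.....
OOO.O
.O...
Generation 5: 20 live cells
(generation 5 grid is the final answer)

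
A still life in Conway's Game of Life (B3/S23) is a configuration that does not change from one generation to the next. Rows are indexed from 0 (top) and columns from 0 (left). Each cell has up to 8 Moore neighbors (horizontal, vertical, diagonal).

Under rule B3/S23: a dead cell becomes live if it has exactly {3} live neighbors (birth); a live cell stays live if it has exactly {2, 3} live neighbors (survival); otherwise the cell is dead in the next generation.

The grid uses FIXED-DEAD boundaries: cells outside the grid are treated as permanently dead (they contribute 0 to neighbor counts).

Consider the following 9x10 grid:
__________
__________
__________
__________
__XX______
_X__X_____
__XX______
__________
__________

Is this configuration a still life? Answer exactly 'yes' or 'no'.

Answer: yes

Derivation:
Compute generation 1 and compare to generation 0 (given above):
Generation 1:
__________
__________
__________
__________
__XX______
_X__X_____
__XX______
__________
__________
The grids are IDENTICAL -> still life.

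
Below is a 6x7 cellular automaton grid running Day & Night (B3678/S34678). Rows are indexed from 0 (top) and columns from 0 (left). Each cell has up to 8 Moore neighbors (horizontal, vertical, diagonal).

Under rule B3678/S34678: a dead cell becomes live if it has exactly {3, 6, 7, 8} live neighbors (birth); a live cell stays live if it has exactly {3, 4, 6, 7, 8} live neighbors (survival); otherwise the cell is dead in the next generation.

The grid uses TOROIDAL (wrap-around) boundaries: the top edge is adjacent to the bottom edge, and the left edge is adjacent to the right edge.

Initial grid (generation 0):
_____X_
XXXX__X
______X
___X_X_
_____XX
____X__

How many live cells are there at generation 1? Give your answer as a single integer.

Answer: 18

Derivation:
Simulating step by step:
Generation 0 (given above): 12 live cells
Generation 1: 18 live cells
XXXXX_X
X____XX
_X_XXXX
____XX_
_____X_
______X
Population at generation 1: 18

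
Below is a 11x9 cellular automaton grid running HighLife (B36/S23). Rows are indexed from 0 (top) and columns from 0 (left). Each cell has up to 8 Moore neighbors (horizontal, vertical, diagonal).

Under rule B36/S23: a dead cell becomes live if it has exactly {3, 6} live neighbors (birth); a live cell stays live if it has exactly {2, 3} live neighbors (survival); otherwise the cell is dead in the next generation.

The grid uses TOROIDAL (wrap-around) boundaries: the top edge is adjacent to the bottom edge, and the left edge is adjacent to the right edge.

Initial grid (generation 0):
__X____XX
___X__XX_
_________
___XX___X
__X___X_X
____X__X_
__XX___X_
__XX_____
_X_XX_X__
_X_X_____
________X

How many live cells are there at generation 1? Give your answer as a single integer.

Answer: 30

Derivation:
Simulating step by step:
Generation 0 (given above): 26 live cells
Generation 1: 30 live cells
______X_X
______XXX
___XX__X_
___X___X_
____XX__X
__X___XXX
__X_X____
_X_______
_XX_X____
X__XX____
X_X____XX
Population at generation 1: 30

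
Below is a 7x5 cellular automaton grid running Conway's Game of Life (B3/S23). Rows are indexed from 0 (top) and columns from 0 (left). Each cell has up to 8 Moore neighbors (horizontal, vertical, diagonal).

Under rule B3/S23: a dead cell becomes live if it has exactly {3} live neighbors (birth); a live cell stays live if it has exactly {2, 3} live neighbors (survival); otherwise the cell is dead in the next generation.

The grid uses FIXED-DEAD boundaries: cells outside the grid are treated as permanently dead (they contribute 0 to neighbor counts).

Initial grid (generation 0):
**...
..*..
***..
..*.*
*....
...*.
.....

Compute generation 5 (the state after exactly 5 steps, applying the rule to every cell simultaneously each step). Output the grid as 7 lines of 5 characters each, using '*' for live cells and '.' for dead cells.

Answer: .....
.....
.**..
..**.
.....
.....
.....

Derivation:
Simulating step by step:
Generation 0 (given above): 10 live cells
Generation 1: 7 live cells
.*...
..*..
..*..
*.**.
...*.
.....
.....
Generation 2: 8 live cells
.....
.**..
..*..
.***.
..**.
.....
.....
Generation 3: 5 live cells
.....
.**..
.....
.*...
.*.*.
.....
.....
Generation 4: 4 live cells
.....
.....
.**..
..*..
..*..
.....
.....
Generation 5: 4 live cells
(generation 5 grid is the final answer)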